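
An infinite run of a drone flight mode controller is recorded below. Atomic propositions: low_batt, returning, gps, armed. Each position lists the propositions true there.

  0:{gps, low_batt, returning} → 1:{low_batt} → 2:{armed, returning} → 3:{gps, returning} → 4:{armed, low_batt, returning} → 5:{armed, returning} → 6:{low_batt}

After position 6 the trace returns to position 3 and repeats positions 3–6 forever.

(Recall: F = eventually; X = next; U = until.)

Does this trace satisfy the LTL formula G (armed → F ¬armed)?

Satisfied

armed → F ¬armed holds at every position 0..6, and those are all positions ever visited, so G (armed → F ¬armed) holds.
Positions where armed holds: 2, 4, 5.
Check F ¬armed at each: 2→ok, 4→ok, 5→ok.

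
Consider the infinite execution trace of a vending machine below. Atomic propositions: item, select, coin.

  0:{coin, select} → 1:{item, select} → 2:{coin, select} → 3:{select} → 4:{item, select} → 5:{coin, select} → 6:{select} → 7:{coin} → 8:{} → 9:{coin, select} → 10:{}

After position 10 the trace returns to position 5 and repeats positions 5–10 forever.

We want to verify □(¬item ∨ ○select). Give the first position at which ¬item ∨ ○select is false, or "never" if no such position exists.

¬item ∨ ○select holds at every position 0..10, and those are all the positions the trace ever visits, so the invariant □(¬item ∨ ○select) is never violated.

never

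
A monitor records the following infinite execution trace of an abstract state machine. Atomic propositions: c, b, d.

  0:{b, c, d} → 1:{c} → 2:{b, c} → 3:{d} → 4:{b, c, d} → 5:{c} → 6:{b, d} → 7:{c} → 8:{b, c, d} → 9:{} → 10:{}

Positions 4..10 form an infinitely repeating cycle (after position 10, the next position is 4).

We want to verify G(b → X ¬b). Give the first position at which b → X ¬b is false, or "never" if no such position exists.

b → X ¬b holds at every position 0..10, and those are all the positions the trace ever visits, so the invariant G(b → X ¬b) is never violated.

never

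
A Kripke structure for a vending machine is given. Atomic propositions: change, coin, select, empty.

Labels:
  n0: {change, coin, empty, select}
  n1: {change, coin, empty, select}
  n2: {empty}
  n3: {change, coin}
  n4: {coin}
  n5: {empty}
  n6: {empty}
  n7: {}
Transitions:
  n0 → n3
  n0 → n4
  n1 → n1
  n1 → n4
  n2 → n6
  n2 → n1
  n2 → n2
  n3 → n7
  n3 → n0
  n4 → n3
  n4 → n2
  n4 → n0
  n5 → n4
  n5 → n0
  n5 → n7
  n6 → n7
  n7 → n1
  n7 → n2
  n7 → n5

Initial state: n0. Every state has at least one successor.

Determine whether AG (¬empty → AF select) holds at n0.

Violated

States satisfying ¬empty → AF select: {n0, n1, n2, n5, n6}.
States satisfying AG (¬empty → AF select): ∅.
n3 is reachable from n0 and violates ¬empty → AF select, so AG fails at n0.
n0 ∉ Sat(AG (¬empty → AF select)).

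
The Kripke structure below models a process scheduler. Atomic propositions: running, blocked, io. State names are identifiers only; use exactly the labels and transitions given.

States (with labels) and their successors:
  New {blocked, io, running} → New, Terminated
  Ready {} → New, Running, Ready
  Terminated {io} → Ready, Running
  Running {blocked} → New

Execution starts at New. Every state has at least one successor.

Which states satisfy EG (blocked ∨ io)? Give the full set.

States satisfying blocked ∨ io: {New, Terminated, Running}.
States satisfying EG (blocked ∨ io): {New, Terminated, Running}.

{New, Terminated, Running}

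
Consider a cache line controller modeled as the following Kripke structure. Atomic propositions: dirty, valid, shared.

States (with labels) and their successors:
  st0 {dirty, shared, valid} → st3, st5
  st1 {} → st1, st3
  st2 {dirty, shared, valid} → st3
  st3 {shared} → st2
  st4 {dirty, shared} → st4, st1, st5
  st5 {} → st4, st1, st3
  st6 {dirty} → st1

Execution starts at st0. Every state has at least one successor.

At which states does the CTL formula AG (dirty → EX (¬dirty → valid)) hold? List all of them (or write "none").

none

States satisfying dirty → EX (¬dirty → valid): {st1, st3, st4, st5}.
States satisfying AG (dirty → EX (¬dirty → valid)): ∅.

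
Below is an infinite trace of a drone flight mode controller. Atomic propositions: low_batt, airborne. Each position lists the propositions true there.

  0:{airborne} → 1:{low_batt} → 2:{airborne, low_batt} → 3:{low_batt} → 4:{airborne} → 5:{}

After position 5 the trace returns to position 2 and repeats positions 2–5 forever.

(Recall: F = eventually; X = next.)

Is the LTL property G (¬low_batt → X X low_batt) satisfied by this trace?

¬low_batt → X X low_batt holds at every position 0..5, and those are all positions ever visited, so G (¬low_batt → X X low_batt) holds.
Positions where ¬low_batt holds: 0, 4, 5.
Check X X low_batt at each: 0→ok, 4→ok, 5→ok.

Satisfied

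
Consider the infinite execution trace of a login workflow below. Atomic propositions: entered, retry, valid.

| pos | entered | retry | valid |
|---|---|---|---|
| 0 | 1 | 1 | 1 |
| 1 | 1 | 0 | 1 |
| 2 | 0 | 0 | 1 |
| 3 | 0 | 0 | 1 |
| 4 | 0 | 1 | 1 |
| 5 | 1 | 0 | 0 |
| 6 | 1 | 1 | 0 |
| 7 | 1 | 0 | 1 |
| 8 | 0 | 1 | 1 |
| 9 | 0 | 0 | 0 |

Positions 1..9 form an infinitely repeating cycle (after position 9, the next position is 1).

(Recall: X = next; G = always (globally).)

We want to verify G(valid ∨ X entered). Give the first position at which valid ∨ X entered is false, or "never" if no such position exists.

never

valid ∨ X entered holds at every position 0..9, and those are all the positions the trace ever visits, so the invariant G(valid ∨ X entered) is never violated.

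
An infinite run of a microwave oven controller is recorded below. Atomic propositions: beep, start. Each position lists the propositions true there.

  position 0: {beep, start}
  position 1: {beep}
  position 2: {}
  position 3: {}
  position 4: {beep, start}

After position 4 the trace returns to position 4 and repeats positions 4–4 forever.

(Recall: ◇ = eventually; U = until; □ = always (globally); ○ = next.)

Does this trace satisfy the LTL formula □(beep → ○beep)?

beep → ○beep must hold at every position from 0 onward. It fails at position 1, so □(beep → ○beep) is false.
Positions where beep holds: 0, 1, 4.
Check ○beep at each: 0→ok, 1→fails, 4→ok.

Does not hold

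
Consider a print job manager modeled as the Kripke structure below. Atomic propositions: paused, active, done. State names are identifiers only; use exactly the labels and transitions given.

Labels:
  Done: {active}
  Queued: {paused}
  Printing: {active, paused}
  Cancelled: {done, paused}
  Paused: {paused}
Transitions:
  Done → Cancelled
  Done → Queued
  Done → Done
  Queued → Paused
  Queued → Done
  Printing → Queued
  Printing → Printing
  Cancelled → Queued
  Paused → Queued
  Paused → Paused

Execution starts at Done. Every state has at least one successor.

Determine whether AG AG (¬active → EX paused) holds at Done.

States satisfying AG (¬active → EX paused): {Done, Queued, Printing, Cancelled, Paused}.
States satisfying AG AG (¬active → EX paused): {Done, Queued, Printing, Cancelled, Paused}.
Every state reachable from Done satisfies AG (¬active → EX paused).
Done ∈ Sat(AG AG (¬active → EX paused)).

Satisfied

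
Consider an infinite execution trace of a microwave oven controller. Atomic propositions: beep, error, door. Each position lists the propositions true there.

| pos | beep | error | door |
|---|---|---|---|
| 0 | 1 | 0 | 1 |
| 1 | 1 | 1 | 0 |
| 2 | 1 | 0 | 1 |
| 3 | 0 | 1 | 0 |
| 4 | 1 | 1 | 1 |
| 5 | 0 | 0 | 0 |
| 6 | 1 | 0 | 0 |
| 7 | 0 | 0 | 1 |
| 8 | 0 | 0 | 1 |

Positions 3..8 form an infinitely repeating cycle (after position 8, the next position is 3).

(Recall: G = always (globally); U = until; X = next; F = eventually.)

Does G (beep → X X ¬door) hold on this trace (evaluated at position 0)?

beep → X X ¬door must hold at every position from 0 onward. It fails at position 0, so G (beep → X X ¬door) is false.
Positions where beep holds: 0, 1, 2, 4, 6.
Check X X ¬door at each: 0→fails, 1→ok, 2→fails, 4→ok, 6→fails.

Violated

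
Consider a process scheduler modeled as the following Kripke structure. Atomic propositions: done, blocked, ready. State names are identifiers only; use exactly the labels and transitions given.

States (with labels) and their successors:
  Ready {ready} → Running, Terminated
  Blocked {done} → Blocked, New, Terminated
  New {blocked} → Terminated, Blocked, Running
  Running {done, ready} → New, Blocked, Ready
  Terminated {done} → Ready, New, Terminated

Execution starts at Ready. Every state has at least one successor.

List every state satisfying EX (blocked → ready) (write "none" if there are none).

States satisfying blocked → ready: {Ready, Blocked, Running, Terminated}.
States satisfying EX (blocked → ready): {Ready, Blocked, New, Running, Terminated}.

{Ready, Blocked, New, Running, Terminated}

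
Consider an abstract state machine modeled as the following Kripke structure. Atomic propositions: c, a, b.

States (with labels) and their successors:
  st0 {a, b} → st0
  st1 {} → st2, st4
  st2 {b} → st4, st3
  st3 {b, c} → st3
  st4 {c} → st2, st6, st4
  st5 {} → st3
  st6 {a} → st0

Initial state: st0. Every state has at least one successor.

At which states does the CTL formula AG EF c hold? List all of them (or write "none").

{st3, st5}

States satisfying EF c: {st1, st2, st3, st4, st5}.
States satisfying AG EF c: {st3, st5}.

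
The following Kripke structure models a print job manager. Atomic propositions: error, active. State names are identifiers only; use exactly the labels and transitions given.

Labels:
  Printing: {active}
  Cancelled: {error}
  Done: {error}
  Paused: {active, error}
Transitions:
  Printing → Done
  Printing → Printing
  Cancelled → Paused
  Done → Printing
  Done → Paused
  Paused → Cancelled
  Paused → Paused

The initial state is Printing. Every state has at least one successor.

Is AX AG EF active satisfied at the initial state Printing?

States satisfying AG EF active: {Printing, Cancelled, Done, Paused}.
States satisfying AX AG EF active: {Printing, Cancelled, Done, Paused}.
Printing ∈ Sat(AX AG EF active).

Holds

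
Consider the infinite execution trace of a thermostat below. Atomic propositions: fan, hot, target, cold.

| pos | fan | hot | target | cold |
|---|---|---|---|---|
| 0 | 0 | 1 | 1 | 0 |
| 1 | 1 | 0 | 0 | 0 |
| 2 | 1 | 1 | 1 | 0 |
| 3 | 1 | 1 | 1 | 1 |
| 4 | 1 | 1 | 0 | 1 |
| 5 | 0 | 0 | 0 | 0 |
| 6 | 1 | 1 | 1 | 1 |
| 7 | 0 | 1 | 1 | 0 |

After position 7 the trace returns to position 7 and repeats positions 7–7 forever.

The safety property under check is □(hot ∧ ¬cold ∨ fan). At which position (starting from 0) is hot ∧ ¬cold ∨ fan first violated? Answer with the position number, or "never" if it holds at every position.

5

Check hot ∧ ¬cold ∨ fan at each position in order: 0 ✓, 1 ✓, 2 ✓, 3 ✓, 4 ✓.
At position 5 the labels are {}, so hot ∧ ¬cold ∨ fan is false there. This is the first violation.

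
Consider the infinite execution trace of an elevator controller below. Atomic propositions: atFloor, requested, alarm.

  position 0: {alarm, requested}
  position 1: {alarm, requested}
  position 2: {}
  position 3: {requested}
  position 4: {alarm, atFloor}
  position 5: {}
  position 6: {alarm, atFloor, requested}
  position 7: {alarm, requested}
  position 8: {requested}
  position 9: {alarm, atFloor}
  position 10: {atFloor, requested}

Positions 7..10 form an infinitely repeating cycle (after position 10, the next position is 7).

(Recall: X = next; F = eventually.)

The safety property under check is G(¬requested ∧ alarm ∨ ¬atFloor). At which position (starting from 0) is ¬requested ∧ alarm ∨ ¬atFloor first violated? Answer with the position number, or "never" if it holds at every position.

Check ¬requested ∧ alarm ∨ ¬atFloor at each position in order: 0 ✓, 1 ✓, 2 ✓, 3 ✓, 4 ✓, 5 ✓.
At position 6 the labels are {alarm, atFloor, requested}, so ¬requested ∧ alarm ∨ ¬atFloor is false there. This is the first violation.

6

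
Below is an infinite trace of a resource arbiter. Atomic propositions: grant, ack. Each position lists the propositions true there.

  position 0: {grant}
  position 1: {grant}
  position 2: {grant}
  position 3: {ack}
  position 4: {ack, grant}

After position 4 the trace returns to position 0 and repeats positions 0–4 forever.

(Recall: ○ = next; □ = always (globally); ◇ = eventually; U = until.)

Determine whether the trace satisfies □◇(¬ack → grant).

Holds

◇(¬ack → grant) holds at every position 0..4, and those are all positions ever visited, so □◇(¬ack → grant) holds.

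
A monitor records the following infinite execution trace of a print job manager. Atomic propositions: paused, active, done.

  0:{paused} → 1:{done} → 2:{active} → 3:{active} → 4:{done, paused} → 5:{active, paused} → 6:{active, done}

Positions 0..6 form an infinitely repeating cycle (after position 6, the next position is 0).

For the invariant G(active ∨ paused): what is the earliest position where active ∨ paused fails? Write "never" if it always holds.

1

Check active ∨ paused at each position in order: 0 ✓.
At position 1 the labels are {done}, so active ∨ paused is false there. This is the first violation.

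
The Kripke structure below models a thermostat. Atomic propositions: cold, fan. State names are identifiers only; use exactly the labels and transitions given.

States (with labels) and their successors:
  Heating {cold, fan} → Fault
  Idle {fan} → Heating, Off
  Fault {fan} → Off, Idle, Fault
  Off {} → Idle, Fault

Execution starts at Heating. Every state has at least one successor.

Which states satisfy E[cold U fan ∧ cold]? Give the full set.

{Heating}

States satisfying cold: {Heating}.
States satisfying fan ∧ cold: {Heating}.
States satisfying E[cold U fan ∧ cold]: {Heating}.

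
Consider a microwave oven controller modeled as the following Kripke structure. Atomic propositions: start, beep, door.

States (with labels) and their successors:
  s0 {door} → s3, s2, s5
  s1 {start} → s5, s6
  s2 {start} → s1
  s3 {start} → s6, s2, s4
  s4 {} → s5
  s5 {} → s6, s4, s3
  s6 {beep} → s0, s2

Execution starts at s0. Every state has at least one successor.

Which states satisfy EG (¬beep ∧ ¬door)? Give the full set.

{s1, s2, s3, s4, s5}

States satisfying ¬beep ∧ ¬door: {s1, s2, s3, s4, s5}.
States satisfying EG (¬beep ∧ ¬door): {s1, s2, s3, s4, s5}.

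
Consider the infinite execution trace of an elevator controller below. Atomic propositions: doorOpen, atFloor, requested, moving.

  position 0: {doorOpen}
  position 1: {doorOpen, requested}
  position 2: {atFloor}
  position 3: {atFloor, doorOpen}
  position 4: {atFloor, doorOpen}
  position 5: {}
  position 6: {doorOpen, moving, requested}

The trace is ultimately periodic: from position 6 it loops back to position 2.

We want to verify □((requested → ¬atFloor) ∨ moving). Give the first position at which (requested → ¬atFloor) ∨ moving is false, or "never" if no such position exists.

(requested → ¬atFloor) ∨ moving holds at every position 0..6, and those are all the positions the trace ever visits, so the invariant □((requested → ¬atFloor) ∨ moving) is never violated.

never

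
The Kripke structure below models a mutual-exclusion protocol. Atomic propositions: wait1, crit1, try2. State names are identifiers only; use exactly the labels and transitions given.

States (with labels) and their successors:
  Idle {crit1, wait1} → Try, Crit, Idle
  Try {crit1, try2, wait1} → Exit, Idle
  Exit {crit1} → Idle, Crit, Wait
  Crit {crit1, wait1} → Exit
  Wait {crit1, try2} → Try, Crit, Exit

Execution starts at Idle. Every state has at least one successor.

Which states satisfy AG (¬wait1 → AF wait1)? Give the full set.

States satisfying ¬wait1 → AF wait1: {Idle, Try, Crit}.
States satisfying AG (¬wait1 → AF wait1): ∅.

none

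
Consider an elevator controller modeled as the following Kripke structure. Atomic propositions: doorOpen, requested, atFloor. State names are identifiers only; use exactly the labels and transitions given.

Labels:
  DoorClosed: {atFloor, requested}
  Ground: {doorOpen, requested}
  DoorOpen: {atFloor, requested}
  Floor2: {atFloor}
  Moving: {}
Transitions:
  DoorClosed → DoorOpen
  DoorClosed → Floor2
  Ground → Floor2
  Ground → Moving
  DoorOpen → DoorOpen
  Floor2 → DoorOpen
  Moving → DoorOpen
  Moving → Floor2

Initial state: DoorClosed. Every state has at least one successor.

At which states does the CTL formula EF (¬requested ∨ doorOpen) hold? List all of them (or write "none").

{DoorClosed, Ground, Floor2, Moving}

States satisfying ¬requested ∨ doorOpen: {Ground, Floor2, Moving}.
States satisfying EF (¬requested ∨ doorOpen): {DoorClosed, Ground, Floor2, Moving}.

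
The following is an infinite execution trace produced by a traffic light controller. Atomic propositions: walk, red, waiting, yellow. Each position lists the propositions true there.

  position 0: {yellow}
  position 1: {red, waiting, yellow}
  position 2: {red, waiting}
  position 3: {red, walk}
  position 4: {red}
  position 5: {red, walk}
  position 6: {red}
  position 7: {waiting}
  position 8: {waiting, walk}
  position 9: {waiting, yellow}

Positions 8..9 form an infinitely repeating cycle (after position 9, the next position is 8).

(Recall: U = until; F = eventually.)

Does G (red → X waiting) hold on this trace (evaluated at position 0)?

red → X waiting must hold at every position from 0 onward. It fails at position 2, so G (red → X waiting) is false.
Positions where red holds: 1, 2, 3, 4, 5, 6.
Check X waiting at each: 1→ok, 2→fails, 3→fails, 4→fails, 5→fails, 6→ok.

Does not hold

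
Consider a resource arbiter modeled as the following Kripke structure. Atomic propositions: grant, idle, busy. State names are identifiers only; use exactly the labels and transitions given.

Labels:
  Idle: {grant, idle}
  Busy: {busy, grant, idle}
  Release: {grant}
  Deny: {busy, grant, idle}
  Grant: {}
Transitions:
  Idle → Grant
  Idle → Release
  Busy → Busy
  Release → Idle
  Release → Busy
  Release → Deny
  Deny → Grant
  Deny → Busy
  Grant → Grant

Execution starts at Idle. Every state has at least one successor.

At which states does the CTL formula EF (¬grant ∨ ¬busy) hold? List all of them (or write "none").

States satisfying ¬grant ∨ ¬busy: {Idle, Release, Grant}.
States satisfying EF (¬grant ∨ ¬busy): {Idle, Release, Deny, Grant}.

{Idle, Release, Deny, Grant}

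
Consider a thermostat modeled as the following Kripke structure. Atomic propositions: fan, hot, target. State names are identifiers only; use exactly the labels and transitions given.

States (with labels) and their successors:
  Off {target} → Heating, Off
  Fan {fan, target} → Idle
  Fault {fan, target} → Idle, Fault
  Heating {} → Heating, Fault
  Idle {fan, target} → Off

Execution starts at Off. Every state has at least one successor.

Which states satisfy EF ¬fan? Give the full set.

{Off, Fan, Fault, Heating, Idle}

States satisfying ¬fan: {Off, Heating}.
States satisfying EF ¬fan: {Off, Fan, Fault, Heating, Idle}.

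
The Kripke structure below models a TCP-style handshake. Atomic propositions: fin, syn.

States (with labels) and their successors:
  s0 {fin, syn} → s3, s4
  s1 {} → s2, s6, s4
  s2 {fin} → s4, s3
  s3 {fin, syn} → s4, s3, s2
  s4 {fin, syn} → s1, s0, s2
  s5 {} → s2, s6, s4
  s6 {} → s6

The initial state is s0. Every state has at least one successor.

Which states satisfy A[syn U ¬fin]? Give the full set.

States satisfying syn: {s0, s3, s4}.
States satisfying ¬fin: {s1, s5, s6}.
States satisfying A[syn U ¬fin]: {s1, s5, s6}.

{s1, s5, s6}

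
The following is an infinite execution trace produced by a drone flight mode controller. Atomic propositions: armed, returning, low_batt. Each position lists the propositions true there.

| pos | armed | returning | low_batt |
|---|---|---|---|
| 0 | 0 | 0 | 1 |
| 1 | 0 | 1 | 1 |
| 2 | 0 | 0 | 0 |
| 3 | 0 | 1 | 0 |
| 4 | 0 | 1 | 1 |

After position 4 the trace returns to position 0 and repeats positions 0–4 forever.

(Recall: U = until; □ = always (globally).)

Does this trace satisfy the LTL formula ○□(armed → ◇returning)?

The position after 0 is 1; □(armed → ◇returning) is true there.

Yes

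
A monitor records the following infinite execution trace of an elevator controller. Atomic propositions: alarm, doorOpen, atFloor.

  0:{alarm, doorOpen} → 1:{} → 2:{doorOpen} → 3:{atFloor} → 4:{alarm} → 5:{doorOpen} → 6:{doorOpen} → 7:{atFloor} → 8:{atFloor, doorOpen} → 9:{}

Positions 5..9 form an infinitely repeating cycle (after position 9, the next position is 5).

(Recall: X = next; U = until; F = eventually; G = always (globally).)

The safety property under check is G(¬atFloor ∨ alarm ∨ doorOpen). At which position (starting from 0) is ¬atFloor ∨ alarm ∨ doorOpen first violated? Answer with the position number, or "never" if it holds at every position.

Check ¬atFloor ∨ alarm ∨ doorOpen at each position in order: 0 ✓, 1 ✓, 2 ✓.
At position 3 the labels are {atFloor}, so ¬atFloor ∨ alarm ∨ doorOpen is false there. This is the first violation.

3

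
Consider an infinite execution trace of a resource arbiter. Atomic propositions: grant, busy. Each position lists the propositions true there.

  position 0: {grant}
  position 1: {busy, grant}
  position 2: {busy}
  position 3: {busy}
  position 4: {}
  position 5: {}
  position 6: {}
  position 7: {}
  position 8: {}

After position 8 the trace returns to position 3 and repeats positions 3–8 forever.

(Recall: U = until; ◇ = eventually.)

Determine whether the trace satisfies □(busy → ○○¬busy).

No

busy → ○○¬busy must hold at every position from 0 onward. It fails at position 1, so □(busy → ○○¬busy) is false.
Positions where busy holds: 1, 2, 3.
Check ○○¬busy at each: 1→fails, 2→ok, 3→ok.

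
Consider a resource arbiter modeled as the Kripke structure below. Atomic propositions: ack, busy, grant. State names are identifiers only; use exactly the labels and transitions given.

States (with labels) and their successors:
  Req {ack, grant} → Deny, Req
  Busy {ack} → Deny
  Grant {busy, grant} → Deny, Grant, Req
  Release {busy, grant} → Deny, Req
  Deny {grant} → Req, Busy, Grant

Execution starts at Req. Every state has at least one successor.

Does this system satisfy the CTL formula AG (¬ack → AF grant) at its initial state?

States satisfying ¬ack → AF grant: {Req, Busy, Grant, Release, Deny}.
States satisfying AG (¬ack → AF grant): {Req, Busy, Grant, Release, Deny}.
Every state reachable from Req satisfies ¬ack → AF grant.
Req ∈ Sat(AG (¬ack → AF grant)).

Holds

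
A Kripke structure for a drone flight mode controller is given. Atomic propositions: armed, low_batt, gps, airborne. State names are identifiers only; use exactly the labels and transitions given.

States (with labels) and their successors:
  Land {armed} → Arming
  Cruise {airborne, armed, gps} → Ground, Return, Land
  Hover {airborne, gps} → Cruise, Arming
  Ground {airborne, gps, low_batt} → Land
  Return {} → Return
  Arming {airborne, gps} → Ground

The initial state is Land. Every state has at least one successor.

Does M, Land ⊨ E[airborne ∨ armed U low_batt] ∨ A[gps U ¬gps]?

Holds

States satisfying airborne ∨ armed: {Land, Cruise, Hover, Ground, Arming}.
States satisfying low_batt: {Ground}.
States satisfying E[airborne ∨ armed U low_batt]: {Land, Cruise, Hover, Ground, Arming}.
States satisfying gps: {Cruise, Hover, Ground, Arming}.
States satisfying ¬gps: {Land, Return}.
States satisfying A[gps U ¬gps]: {Land, Cruise, Hover, Ground, Return, Arming}.
States satisfying E[airborne ∨ armed U low_batt] ∨ A[gps U ¬gps]: {Land, Cruise, Hover, Ground, Return, Arming}.
Land ∈ Sat(E[airborne ∨ armed U low_batt] ∨ A[gps U ¬gps]).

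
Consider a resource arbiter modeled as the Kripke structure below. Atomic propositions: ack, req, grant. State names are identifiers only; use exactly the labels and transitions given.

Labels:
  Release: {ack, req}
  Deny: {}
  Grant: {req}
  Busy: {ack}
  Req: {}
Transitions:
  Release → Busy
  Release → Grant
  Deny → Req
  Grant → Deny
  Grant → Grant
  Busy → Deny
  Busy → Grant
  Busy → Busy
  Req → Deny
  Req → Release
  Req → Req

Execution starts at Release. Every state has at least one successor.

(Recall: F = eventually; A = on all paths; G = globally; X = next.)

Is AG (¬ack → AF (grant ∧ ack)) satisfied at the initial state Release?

No

States satisfying ¬ack → AF (grant ∧ ack): {Release, Busy}.
States satisfying AG (¬ack → AF (grant ∧ ack)): ∅.
Deny is reachable from Release and violates ¬ack → AF (grant ∧ ack), so AG fails at Release.
Release ∉ Sat(AG (¬ack → AF (grant ∧ ack))).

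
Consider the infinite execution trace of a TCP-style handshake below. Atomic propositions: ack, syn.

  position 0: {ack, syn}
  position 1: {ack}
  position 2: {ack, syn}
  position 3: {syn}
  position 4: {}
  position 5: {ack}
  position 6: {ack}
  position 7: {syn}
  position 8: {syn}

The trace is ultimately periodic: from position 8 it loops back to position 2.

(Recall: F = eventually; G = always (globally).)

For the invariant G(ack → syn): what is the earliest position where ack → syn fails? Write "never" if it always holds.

Check ack → syn at each position in order: 0 ✓.
At position 1 the labels are {ack}, so ack → syn is false there. This is the first violation.

1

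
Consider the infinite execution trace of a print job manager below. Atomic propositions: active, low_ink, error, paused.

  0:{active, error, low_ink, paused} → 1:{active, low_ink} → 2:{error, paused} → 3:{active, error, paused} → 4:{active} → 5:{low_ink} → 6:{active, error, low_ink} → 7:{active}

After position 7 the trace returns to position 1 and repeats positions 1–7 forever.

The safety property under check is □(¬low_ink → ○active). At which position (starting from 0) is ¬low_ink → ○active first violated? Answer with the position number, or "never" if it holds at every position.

Check ¬low_ink → ○active at each position in order: 0 ✓, 1 ✓, 2 ✓, 3 ✓.
At position 4 the labels are {active} and the next position 5 has {low_ink}, so ¬low_ink → ○active is false there. This is the first violation.

4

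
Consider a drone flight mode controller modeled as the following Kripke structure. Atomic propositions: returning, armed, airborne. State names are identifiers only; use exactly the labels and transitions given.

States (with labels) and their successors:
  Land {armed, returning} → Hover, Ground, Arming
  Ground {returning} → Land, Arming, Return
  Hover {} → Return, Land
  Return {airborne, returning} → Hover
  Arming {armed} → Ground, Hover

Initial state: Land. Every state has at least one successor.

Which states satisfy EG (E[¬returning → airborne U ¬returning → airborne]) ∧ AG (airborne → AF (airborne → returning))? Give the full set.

{Land, Ground}

States satisfying E[¬returning → airborne U ¬returning → airborne]: {Land, Ground, Return}.
States satisfying airborne → AF (airborne → returning): {Land, Ground, Hover, Return, Arming}.
States satisfying AG (airborne → AF (airborne → returning)): {Land, Ground, Hover, Return, Arming}.
States satisfying EG (E[¬returning → airborne U ¬returning → airborne]) ∧ AG (airborne → AF (airborne → returning)): {Land, Ground}.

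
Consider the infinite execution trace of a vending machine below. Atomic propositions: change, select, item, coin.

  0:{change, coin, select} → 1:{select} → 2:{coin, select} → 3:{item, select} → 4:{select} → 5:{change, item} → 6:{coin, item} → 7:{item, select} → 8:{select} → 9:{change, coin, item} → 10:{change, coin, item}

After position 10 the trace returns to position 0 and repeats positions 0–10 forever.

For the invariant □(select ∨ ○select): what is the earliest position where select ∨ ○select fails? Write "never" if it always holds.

Check select ∨ ○select at each position in order: 0 ✓, 1 ✓, 2 ✓, 3 ✓, 4 ✓.
At position 5 the labels are {change, item} and the next position 6 has {coin, item}, so select ∨ ○select is false there. This is the first violation.

5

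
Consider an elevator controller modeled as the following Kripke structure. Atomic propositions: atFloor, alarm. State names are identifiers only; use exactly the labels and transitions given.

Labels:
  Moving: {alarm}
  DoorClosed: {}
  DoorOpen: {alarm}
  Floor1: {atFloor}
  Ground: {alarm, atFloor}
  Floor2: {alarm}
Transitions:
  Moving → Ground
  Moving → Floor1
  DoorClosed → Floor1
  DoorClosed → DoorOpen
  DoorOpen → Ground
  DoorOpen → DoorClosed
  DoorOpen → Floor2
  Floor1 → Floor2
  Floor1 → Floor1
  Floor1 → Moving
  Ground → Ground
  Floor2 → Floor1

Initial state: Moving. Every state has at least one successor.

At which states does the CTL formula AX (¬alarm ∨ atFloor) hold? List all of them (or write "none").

{Moving, Ground, Floor2}

States satisfying ¬alarm ∨ atFloor: {DoorClosed, Floor1, Ground}.
States satisfying AX (¬alarm ∨ atFloor): {Moving, Ground, Floor2}.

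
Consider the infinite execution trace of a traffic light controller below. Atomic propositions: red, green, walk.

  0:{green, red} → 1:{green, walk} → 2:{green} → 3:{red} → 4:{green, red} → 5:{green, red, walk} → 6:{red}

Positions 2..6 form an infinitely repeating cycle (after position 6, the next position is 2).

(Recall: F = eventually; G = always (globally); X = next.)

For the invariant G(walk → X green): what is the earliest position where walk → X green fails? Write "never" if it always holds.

Check walk → X green at each position in order: 0 ✓, 1 ✓, 2 ✓, 3 ✓, 4 ✓.
At position 5 the labels are {green, red, walk} and the next position 6 has {red}, so walk → X green is false there. This is the first violation.

5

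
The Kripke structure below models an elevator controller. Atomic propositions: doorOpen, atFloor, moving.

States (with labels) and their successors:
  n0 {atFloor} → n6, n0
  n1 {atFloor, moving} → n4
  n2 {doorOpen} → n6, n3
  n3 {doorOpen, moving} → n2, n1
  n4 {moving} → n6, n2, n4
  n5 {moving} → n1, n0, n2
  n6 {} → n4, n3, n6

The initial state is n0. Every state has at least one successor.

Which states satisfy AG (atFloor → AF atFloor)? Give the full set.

{n0, n1, n2, n3, n4, n5, n6}

States satisfying atFloor → AF atFloor: {n0, n1, n2, n3, n4, n5, n6}.
States satisfying AG (atFloor → AF atFloor): {n0, n1, n2, n3, n4, n5, n6}.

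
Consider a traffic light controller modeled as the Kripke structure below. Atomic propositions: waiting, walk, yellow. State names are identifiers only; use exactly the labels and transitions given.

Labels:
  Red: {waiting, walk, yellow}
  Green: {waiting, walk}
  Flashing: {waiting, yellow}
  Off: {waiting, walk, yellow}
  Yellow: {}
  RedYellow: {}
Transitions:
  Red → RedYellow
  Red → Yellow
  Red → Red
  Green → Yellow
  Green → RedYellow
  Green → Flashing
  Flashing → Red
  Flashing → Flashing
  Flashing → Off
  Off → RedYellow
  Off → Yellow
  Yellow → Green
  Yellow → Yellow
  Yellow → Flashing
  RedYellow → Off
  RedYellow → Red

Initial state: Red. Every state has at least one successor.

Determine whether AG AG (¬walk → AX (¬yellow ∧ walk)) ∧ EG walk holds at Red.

States satisfying AG (¬walk → AX (¬yellow ∧ walk)): ∅.
States satisfying AG AG (¬walk → AX (¬yellow ∧ walk)): ∅.
States satisfying walk: {Red, Green, Off}.
States satisfying EG walk: {Red}.
States satisfying AG AG (¬walk → AX (¬yellow ∧ walk)) ∧ EG walk: ∅.
Red ∉ Sat(AG AG (¬walk → AX (¬yellow ∧ walk)) ∧ EG walk).

Violated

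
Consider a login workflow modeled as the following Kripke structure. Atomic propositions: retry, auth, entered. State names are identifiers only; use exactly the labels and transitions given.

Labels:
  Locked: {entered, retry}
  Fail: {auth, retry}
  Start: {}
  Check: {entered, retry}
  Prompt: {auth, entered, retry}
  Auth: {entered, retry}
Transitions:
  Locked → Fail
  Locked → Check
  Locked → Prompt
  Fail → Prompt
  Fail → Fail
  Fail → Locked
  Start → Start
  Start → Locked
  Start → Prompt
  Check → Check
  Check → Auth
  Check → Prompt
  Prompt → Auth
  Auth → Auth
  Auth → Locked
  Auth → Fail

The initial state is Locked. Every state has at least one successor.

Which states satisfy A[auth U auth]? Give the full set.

{Fail, Prompt}

States satisfying auth: {Fail, Prompt}.
States satisfying A[auth U auth]: {Fail, Prompt}.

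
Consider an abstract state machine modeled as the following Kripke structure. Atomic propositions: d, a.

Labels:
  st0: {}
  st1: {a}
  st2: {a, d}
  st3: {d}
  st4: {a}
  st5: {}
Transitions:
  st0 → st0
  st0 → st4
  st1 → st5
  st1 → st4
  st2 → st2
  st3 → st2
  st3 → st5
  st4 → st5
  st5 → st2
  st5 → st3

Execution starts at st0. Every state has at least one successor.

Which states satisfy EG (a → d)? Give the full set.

States satisfying a → d: {st0, st2, st3, st5}.
States satisfying EG (a → d): {st0, st2, st3, st5}.

{st0, st2, st3, st5}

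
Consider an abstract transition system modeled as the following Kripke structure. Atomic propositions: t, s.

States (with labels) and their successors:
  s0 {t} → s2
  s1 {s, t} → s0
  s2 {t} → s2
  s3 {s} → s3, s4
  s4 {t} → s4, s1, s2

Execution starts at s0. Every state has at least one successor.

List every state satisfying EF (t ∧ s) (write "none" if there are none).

States satisfying t ∧ s: {s1}.
States satisfying EF (t ∧ s): {s1, s3, s4}.

{s1, s3, s4}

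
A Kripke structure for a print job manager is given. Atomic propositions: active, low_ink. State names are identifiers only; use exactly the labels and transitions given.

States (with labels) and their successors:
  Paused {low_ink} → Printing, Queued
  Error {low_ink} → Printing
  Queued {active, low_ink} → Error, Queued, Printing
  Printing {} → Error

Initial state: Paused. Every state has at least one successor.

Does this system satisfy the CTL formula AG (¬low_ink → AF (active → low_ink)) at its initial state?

Yes

States satisfying ¬low_ink → AF (active → low_ink): {Paused, Error, Queued, Printing}.
States satisfying AG (¬low_ink → AF (active → low_ink)): {Paused, Error, Queued, Printing}.
Every state reachable from Paused satisfies ¬low_ink → AF (active → low_ink).
Paused ∈ Sat(AG (¬low_ink → AF (active → low_ink))).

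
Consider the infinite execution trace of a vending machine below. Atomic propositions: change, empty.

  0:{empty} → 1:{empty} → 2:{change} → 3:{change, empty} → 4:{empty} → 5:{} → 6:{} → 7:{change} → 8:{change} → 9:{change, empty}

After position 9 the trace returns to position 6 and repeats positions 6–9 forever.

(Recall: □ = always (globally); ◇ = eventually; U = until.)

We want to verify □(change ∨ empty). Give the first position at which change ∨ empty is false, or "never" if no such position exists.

5

Check change ∨ empty at each position in order: 0 ✓, 1 ✓, 2 ✓, 3 ✓, 4 ✓.
At position 5 the labels are {}, so change ∨ empty is false there. This is the first violation.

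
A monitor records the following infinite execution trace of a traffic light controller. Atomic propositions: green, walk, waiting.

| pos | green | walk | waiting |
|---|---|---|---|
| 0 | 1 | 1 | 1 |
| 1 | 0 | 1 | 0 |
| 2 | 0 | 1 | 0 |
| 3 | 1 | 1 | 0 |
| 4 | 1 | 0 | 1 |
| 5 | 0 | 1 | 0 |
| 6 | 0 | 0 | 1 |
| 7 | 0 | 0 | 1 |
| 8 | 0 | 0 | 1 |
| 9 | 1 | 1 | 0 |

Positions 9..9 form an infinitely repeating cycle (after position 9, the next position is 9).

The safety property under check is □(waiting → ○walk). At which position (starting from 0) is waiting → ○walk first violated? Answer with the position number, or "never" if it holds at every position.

Check waiting → ○walk at each position in order: 0 ✓, 1 ✓, 2 ✓, 3 ✓, 4 ✓, 5 ✓.
At position 6 the labels are {waiting} and the next position 7 has {waiting}, so waiting → ○walk is false there. This is the first violation.

6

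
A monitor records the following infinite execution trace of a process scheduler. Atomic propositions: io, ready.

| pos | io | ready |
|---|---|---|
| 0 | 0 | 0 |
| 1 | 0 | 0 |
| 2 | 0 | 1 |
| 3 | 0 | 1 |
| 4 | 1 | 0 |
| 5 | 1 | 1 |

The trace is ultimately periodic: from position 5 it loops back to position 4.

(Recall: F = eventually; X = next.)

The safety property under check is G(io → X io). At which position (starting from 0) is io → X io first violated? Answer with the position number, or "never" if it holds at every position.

never

io → X io holds at every position 0..5, and those are all the positions the trace ever visits, so the invariant G(io → X io) is never violated.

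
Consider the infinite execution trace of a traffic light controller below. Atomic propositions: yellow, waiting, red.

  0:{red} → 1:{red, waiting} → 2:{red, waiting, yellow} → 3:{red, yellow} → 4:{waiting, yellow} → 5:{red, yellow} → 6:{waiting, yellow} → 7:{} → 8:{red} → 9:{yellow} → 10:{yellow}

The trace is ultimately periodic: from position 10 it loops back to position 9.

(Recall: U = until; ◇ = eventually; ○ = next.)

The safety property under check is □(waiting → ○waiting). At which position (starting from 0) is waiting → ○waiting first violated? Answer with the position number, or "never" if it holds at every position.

Check waiting → ○waiting at each position in order: 0 ✓, 1 ✓.
At position 2 the labels are {red, waiting, yellow} and the next position 3 has {red, yellow}, so waiting → ○waiting is false there. This is the first violation.

2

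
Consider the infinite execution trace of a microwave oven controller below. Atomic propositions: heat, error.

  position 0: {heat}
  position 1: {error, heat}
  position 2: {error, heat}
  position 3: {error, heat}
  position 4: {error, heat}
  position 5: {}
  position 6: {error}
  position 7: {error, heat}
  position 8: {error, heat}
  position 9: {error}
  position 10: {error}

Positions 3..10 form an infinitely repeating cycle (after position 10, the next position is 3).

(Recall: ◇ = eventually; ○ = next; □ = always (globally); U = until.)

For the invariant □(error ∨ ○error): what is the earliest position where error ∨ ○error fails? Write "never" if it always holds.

never

error ∨ ○error holds at every position 0..10, and those are all the positions the trace ever visits, so the invariant □(error ∨ ○error) is never violated.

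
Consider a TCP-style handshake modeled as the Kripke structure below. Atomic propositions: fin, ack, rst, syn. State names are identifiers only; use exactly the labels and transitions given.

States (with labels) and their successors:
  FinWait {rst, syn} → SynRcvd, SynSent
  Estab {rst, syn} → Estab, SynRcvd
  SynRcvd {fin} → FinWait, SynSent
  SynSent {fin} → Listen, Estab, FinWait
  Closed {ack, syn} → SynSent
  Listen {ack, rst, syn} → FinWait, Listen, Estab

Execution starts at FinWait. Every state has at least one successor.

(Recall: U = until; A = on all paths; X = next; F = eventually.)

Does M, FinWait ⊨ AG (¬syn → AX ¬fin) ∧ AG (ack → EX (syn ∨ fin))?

No

States satisfying ¬syn → AX ¬fin: {FinWait, Estab, SynSent, Closed, Listen}.
States satisfying AG (¬syn → AX ¬fin): ∅.
States satisfying ack → EX (syn ∨ fin): {FinWait, Estab, SynRcvd, SynSent, Closed, Listen}.
States satisfying AG (ack → EX (syn ∨ fin)): {FinWait, Estab, SynRcvd, SynSent, Closed, Listen}.
States satisfying AG (¬syn → AX ¬fin) ∧ AG (ack → EX (syn ∨ fin)): ∅.
FinWait ∉ Sat(AG (¬syn → AX ¬fin) ∧ AG (ack → EX (syn ∨ fin))).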